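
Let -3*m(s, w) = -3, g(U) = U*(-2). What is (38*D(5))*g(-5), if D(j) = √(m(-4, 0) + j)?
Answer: 380*√6 ≈ 930.81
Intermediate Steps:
g(U) = -2*U
m(s, w) = 1 (m(s, w) = -⅓*(-3) = 1)
D(j) = √(1 + j)
(38*D(5))*g(-5) = (38*√(1 + 5))*(-2*(-5)) = (38*√6)*10 = 380*√6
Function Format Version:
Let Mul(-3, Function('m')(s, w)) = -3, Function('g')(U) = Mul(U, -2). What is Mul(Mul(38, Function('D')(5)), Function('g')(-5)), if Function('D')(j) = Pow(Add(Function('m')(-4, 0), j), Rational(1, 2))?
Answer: Mul(380, Pow(6, Rational(1, 2))) ≈ 930.81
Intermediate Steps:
Function('g')(U) = Mul(-2, U)
Function('m')(s, w) = 1 (Function('m')(s, w) = Mul(Rational(-1, 3), -3) = 1)
Function('D')(j) = Pow(Add(1, j), Rational(1, 2))
Mul(Mul(38, Function('D')(5)), Function('g')(-5)) = Mul(Mul(38, Pow(Add(1, 5), Rational(1, 2))), Mul(-2, -5)) = Mul(Mul(38, Pow(6, Rational(1, 2))), 10) = Mul(380, Pow(6, Rational(1, 2)))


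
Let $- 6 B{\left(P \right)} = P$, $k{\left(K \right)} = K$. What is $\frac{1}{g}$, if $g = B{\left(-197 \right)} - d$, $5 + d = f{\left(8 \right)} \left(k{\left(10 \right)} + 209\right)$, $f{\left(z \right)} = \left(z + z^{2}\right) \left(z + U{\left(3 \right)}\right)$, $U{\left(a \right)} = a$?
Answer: $- \frac{6}{1040461} \approx -5.7667 \cdot 10^{-6}$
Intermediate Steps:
$B{\left(P \right)} = - \frac{P}{6}$
$f{\left(z \right)} = \left(3 + z\right) \left(z + z^{2}\right)$ ($f{\left(z \right)} = \left(z + z^{2}\right) \left(z + 3\right) = \left(z + z^{2}\right) \left(3 + z\right) = \left(3 + z\right) \left(z + z^{2}\right)$)
$d = 173443$ ($d = -5 + 8 \left(3 + 8^{2} + 4 \cdot 8\right) \left(10 + 209\right) = -5 + 8 \left(3 + 64 + 32\right) 219 = -5 + 8 \cdot 99 \cdot 219 = -5 + 792 \cdot 219 = -5 + 173448 = 173443$)
$g = - \frac{1040461}{6}$ ($g = \left(- \frac{1}{6}\right) \left(-197\right) - 173443 = \frac{197}{6} - 173443 = - \frac{1040461}{6} \approx -1.7341 \cdot 10^{5}$)
$\frac{1}{g} = \frac{1}{- \frac{1040461}{6}} = - \frac{6}{1040461}$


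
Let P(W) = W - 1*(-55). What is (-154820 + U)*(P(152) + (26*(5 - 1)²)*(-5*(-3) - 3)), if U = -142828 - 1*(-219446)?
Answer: -406572198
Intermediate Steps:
U = 76618 (U = -142828 + 219446 = 76618)
P(W) = 55 + W (P(W) = W + 55 = 55 + W)
(-154820 + U)*(P(152) + (26*(5 - 1)²)*(-5*(-3) - 3)) = (-154820 + 76618)*((55 + 152) + (26*(5 - 1)²)*(-5*(-3) - 3)) = -78202*(207 + (26*4²)*(15 - 3)) = -78202*(207 + (26*16)*12) = -78202*(207 + 416*12) = -78202*(207 + 4992) = -78202*5199 = -406572198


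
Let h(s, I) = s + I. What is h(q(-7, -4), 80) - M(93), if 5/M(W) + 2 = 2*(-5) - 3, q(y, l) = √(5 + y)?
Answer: 241/3 + I*√2 ≈ 80.333 + 1.4142*I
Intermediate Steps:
M(W) = -⅓ (M(W) = 5/(-2 + (2*(-5) - 3)) = 5/(-2 + (-10 - 3)) = 5/(-2 - 13) = 5/(-15) = 5*(-1/15) = -⅓)
h(s, I) = I + s
h(q(-7, -4), 80) - M(93) = (80 + √(5 - 7)) - 1*(-⅓) = (80 + √(-2)) + ⅓ = (80 + I*√2) + ⅓ = 241/3 + I*√2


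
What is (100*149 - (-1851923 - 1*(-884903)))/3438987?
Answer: 981920/3438987 ≈ 0.28553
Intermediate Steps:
(100*149 - (-1851923 - 1*(-884903)))/3438987 = (14900 - (-1851923 + 884903))*(1/3438987) = (14900 - 1*(-967020))*(1/3438987) = (14900 + 967020)*(1/3438987) = 981920*(1/3438987) = 981920/3438987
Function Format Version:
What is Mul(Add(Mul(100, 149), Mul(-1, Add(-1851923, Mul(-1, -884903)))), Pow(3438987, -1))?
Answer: Rational(981920, 3438987) ≈ 0.28553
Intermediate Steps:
Mul(Add(Mul(100, 149), Mul(-1, Add(-1851923, Mul(-1, -884903)))), Pow(3438987, -1)) = Mul(Add(14900, Mul(-1, Add(-1851923, 884903))), Rational(1, 3438987)) = Mul(Add(14900, Mul(-1, -967020)), Rational(1, 3438987)) = Mul(Add(14900, 967020), Rational(1, 3438987)) = Mul(981920, Rational(1, 3438987)) = Rational(981920, 3438987)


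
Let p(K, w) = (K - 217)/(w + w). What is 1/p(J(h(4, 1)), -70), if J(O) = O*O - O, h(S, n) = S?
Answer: 28/41 ≈ 0.68293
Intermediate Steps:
J(O) = O² - O
p(K, w) = (-217 + K)/(2*w) (p(K, w) = (-217 + K)/((2*w)) = (-217 + K)*(1/(2*w)) = (-217 + K)/(2*w))
1/p(J(h(4, 1)), -70) = 1/((½)*(-217 + 4*(-1 + 4))/(-70)) = 1/((½)*(-1/70)*(-217 + 4*3)) = 1/((½)*(-1/70)*(-217 + 12)) = 1/((½)*(-1/70)*(-205)) = 1/(41/28) = 28/41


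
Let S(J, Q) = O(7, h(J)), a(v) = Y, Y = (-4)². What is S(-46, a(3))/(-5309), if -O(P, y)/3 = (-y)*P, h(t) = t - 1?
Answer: 987/5309 ≈ 0.18591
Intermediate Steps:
h(t) = -1 + t
Y = 16
O(P, y) = 3*P*y (O(P, y) = -3*(-y)*P = -(-3)*P*y = 3*P*y)
a(v) = 16
S(J, Q) = -21 + 21*J (S(J, Q) = 3*7*(-1 + J) = -21 + 21*J)
S(-46, a(3))/(-5309) = (-21 + 21*(-46))/(-5309) = (-21 - 966)*(-1/5309) = -987*(-1/5309) = 987/5309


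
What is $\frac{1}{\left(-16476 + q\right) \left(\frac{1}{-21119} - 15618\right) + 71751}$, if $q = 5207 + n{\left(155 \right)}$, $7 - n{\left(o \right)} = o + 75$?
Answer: $\frac{21119}{3791996861525} \approx 5.5694 \cdot 10^{-9}$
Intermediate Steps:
$n{\left(o \right)} = -68 - o$ ($n{\left(o \right)} = 7 - \left(o + 75\right) = 7 - \left(75 + o\right) = -68 - o$)
$q = 4984$ ($q = 5207 - 223 = 4984$)
$\frac{1}{\left(-16476 + q\right) \left(\frac{1}{-21119} - 15618\right) + 71751} = \frac{1}{\left(-16476 + 4984\right) \left(\frac{1}{-21119} - 15618\right) + 71751} = \frac{1}{- 11492 \left(- \frac{1}{21119} - 15618\right) + 71751} = \frac{1}{\left(-11492\right) \left(- \frac{329836543}{21119}\right) + 71751} = \frac{1}{\frac{3790481552156}{21119} + 71751} = \frac{1}{\frac{3791996861525}{21119}} = \frac{21119}{3791996861525}$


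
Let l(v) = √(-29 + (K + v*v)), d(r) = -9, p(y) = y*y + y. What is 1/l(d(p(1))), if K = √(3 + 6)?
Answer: √55/55 ≈ 0.13484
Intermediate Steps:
K = 3 (K = √9 = 3)
p(y) = y + y² (p(y) = y² + y = y + y²)
l(v) = √(-26 + v²) (l(v) = √(-29 + (3 + v*v)) = √(-29 + (3 + v²)) = √(-26 + v²))
1/l(d(p(1))) = 1/(√(-26 + (-9)²)) = 1/(√(-26 + 81)) = 1/(√55) = √55/55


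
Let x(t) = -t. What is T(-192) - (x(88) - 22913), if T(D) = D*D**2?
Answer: -7054887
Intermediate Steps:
T(D) = D**3
T(-192) - (x(88) - 22913) = (-192)**3 - (-1*88 - 22913) = -7077888 - (-88 - 22913) = -7077888 - 1*(-23001) = -7077888 + 23001 = -7054887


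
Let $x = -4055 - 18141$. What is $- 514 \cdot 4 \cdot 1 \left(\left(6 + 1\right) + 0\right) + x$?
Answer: $-36588$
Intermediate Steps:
$x = -22196$ ($x = -4055 - 18141 = -22196$)
$- 514 \cdot 4 \cdot 1 \left(\left(6 + 1\right) + 0\right) + x = - 514 \cdot 4 \cdot 1 \left(\left(6 + 1\right) + 0\right) - 22196 = - 514 \cdot 4 \left(7 + 0\right) - 22196 = - 514 \cdot 4 \cdot 7 - 22196 = \left(-514\right) 28 - 22196 = -14392 - 22196 = -36588$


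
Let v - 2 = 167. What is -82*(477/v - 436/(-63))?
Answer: -8506270/10647 ≈ -798.94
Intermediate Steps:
v = 169 (v = 2 + 167 = 169)
-82*(477/v - 436/(-63)) = -82*(477/169 - 436/(-63)) = -82*(477*(1/169) - 436*(-1/63)) = -82*(477/169 + 436/63) = -82*103735/10647 = -8506270/10647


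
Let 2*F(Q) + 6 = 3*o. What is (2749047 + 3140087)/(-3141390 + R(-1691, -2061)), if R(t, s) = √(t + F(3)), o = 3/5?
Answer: -185000666562600/98683311337931 - 5889134*I*√169310/98683311337931 ≈ -1.8747 - 2.4556e-5*I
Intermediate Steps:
o = ⅗ (o = 3*(⅕) = ⅗ ≈ 0.60000)
F(Q) = -21/10 (F(Q) = -3 + (3*(⅗))/2 = -3 + (½)*(9/5) = -3 + 9/10 = -21/10)
R(t, s) = √(-21/10 + t) (R(t, s) = √(t - 21/10) = √(-21/10 + t))
(2749047 + 3140087)/(-3141390 + R(-1691, -2061)) = (2749047 + 3140087)/(-3141390 + √(-210 + 100*(-1691))/10) = 5889134/(-3141390 + √(-210 - 169100)/10) = 5889134/(-3141390 + √(-169310)/10) = 5889134/(-3141390 + (I*√169310)/10) = 5889134/(-3141390 + I*√169310/10)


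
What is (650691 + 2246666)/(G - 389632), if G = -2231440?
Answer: -2897357/2621072 ≈ -1.1054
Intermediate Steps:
(650691 + 2246666)/(G - 389632) = (650691 + 2246666)/(-2231440 - 389632) = 2897357/(-2621072) = 2897357*(-1/2621072) = -2897357/2621072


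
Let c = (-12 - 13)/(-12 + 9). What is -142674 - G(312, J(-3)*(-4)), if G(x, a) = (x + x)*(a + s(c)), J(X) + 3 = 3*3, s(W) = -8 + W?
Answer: -127906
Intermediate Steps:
c = 25/3 (c = -25/(-3) = -25*(-⅓) = 25/3 ≈ 8.3333)
J(X) = 6 (J(X) = -3 + 3*3 = -3 + 9 = 6)
G(x, a) = 2*x*(⅓ + a) (G(x, a) = (x + x)*(a + (-8 + 25/3)) = (2*x)*(a + ⅓) = (2*x)*(⅓ + a) = 2*x*(⅓ + a))
-142674 - G(312, J(-3)*(-4)) = -142674 - 2*312*(1 + 3*(6*(-4)))/3 = -142674 - 2*312*(1 + 3*(-24))/3 = -142674 - 2*312*(1 - 72)/3 = -142674 - 2*312*(-71)/3 = -142674 - 1*(-14768) = -142674 + 14768 = -127906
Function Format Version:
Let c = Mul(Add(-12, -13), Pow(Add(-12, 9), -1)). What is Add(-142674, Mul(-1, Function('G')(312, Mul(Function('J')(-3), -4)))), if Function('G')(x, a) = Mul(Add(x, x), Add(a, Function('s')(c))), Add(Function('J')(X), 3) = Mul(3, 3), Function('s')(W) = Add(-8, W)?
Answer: -127906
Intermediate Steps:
c = Rational(25, 3) (c = Mul(-25, Pow(-3, -1)) = Mul(-25, Rational(-1, 3)) = Rational(25, 3) ≈ 8.3333)
Function('J')(X) = 6 (Function('J')(X) = Add(-3, Mul(3, 3)) = Add(-3, 9) = 6)
Function('G')(x, a) = Mul(2, x, Add(Rational(1, 3), a)) (Function('G')(x, a) = Mul(Add(x, x), Add(a, Add(-8, Rational(25, 3)))) = Mul(Mul(2, x), Add(a, Rational(1, 3))) = Mul(Mul(2, x), Add(Rational(1, 3), a)) = Mul(2, x, Add(Rational(1, 3), a)))
Add(-142674, Mul(-1, Function('G')(312, Mul(Function('J')(-3), -4)))) = Add(-142674, Mul(-1, Mul(Rational(2, 3), 312, Add(1, Mul(3, Mul(6, -4)))))) = Add(-142674, Mul(-1, Mul(Rational(2, 3), 312, Add(1, Mul(3, -24))))) = Add(-142674, Mul(-1, Mul(Rational(2, 3), 312, Add(1, -72)))) = Add(-142674, Mul(-1, Mul(Rational(2, 3), 312, -71))) = Add(-142674, Mul(-1, -14768)) = Add(-142674, 14768) = -127906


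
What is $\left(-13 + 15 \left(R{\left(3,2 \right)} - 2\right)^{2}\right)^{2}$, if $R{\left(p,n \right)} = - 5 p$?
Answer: $18679684$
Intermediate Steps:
$\left(-13 + 15 \left(R{\left(3,2 \right)} - 2\right)^{2}\right)^{2} = \left(-13 + 15 \left(\left(-5\right) 3 - 2\right)^{2}\right)^{2} = \left(-13 + 15 \left(-15 - 2\right)^{2}\right)^{2} = \left(-13 + 15 \left(-17\right)^{2}\right)^{2} = \left(-13 + 15 \cdot 289\right)^{2} = \left(-13 + 4335\right)^{2} = 4322^{2} = 18679684$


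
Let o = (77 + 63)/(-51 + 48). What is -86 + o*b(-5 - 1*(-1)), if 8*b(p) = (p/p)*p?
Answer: -188/3 ≈ -62.667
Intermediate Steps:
b(p) = p/8 (b(p) = ((p/p)*p)/8 = (1*p)/8 = p/8)
o = -140/3 (o = 140/(-3) = 140*(-1/3) = -140/3 ≈ -46.667)
-86 + o*b(-5 - 1*(-1)) = -86 - 35*(-5 - 1*(-1))/6 = -86 - 35*(-5 + 1)/6 = -86 - 35*(-4)/6 = -86 - 140/3*(-1/2) = -86 + 70/3 = -188/3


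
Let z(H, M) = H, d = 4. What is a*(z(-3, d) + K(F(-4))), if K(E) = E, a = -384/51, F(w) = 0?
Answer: 384/17 ≈ 22.588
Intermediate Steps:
a = -128/17 (a = -384*1/51 = -128/17 ≈ -7.5294)
a*(z(-3, d) + K(F(-4))) = -128*(-3 + 0)/17 = -128/17*(-3) = 384/17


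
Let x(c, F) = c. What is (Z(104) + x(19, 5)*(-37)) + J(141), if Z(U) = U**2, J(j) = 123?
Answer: 10236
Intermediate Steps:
(Z(104) + x(19, 5)*(-37)) + J(141) = (104**2 + 19*(-37)) + 123 = (10816 - 703) + 123 = 10113 + 123 = 10236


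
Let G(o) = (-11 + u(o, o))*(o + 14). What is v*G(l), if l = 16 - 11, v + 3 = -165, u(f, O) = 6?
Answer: 15960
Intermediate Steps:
v = -168 (v = -3 - 165 = -168)
l = 5
G(o) = -70 - 5*o (G(o) = (-11 + 6)*(o + 14) = -5*(14 + o) = -70 - 5*o)
v*G(l) = -168*(-70 - 5*5) = -168*(-70 - 25) = -168*(-95) = 15960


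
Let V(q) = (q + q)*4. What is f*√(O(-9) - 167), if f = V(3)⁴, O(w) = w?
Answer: 1327104*I*√11 ≈ 4.4015e+6*I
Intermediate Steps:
V(q) = 8*q (V(q) = (2*q)*4 = 8*q)
f = 331776 (f = (8*3)⁴ = 24⁴ = 331776)
f*√(O(-9) - 167) = 331776*√(-9 - 167) = 331776*√(-176) = 331776*(4*I*√11) = 1327104*I*√11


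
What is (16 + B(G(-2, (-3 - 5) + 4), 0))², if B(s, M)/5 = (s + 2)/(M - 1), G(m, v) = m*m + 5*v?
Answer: 7396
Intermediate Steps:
G(m, v) = m² + 5*v
B(s, M) = 5*(2 + s)/(-1 + M) (B(s, M) = 5*((s + 2)/(M - 1)) = 5*((2 + s)/(-1 + M)) = 5*(2 + s)/(-1 + M))
(16 + B(G(-2, (-3 - 5) + 4), 0))² = (16 + 5*(2 + ((-2)² + 5*((-3 - 5) + 4)))/(-1 + 0))² = (16 + 5*(2 + (4 + 5*(-8 + 4)))/(-1))² = (16 + 5*(-1)*(2 + (4 + 5*(-4))))² = (16 + 5*(-1)*(2 + (4 - 20)))² = (16 + 5*(-1)*(2 - 16))² = (16 + 5*(-1)*(-14))² = (16 + 70)² = 86² = 7396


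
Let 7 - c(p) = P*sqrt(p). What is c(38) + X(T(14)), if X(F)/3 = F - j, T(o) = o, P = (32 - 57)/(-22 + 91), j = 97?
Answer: -242 + 25*sqrt(38)/69 ≈ -239.77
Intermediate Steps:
P = -25/69 ≈ -0.36232
c(p) = 7 + 25*sqrt(p)/69 (c(p) = 7 - (-25)*sqrt(p)/69 = 7 + 25*sqrt(p)/69)
X(F) = -291 + 3*F (X(F) = 3*(F - 1*97) = 3*(F - 97) = 3*(-97 + F) = -291 + 3*F)
c(38) + X(T(14)) = (7 + 25*sqrt(38)/69) + (-291 + 3*14) = (7 + 25*sqrt(38)/69) + (-291 + 42) = (7 + 25*sqrt(38)/69) - 249 = -242 + 25*sqrt(38)/69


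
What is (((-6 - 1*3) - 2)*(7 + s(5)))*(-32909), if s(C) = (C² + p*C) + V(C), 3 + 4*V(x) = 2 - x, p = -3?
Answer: 11221969/2 ≈ 5.6110e+6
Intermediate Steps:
V(x) = -¼ - x/4 (V(x) = -¾ + (2 - x)/4 = -¾ + (½ - x/4) = -¼ - x/4)
s(C) = -¼ + C² - 13*C/4 (s(C) = (C² - 3*C) + (-¼ - C/4) = -¼ + C² - 13*C/4)
(((-6 - 1*3) - 2)*(7 + s(5)))*(-32909) = (((-6 - 1*3) - 2)*(7 + (-¼ + 5² - 13/4*5)))*(-32909) = (((-6 - 3) - 2)*(7 + (-¼ + 25 - 65/4)))*(-32909) = ((-9 - 2)*(7 + 17/2))*(-32909) = -11*31/2*(-32909) = -341/2*(-32909) = 11221969/2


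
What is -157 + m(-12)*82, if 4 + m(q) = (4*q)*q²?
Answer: -567269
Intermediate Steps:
m(q) = -4 + 4*q³ (m(q) = -4 + (4*q)*q² = -4 + 4*q³)
-157 + m(-12)*82 = -157 + (-4 + 4*(-12)³)*82 = -157 + (-4 + 4*(-1728))*82 = -157 + (-4 - 6912)*82 = -157 - 6916*82 = -157 - 567112 = -567269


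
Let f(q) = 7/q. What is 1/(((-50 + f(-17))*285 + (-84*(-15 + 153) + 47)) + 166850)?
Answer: 17/2395940 ≈ 7.0953e-6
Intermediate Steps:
1/(((-50 + f(-17))*285 + (-84*(-15 + 153) + 47)) + 166850) = 1/(((-50 + 7/(-17))*285 + (-84*(-15 + 153) + 47)) + 166850) = 1/(((-50 + 7*(-1/17))*285 + (-84*138 + 47)) + 166850) = 1/(((-50 - 7/17)*285 + (-11592 + 47)) + 166850) = 1/((-857/17*285 - 11545) + 166850) = 1/((-244245/17 - 11545) + 166850) = 1/(-440510/17 + 166850) = 1/(2395940/17) = 17/2395940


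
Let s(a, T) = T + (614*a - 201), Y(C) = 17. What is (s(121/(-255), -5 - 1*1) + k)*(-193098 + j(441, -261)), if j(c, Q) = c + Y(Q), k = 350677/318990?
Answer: 7420769389760/77469 ≈ 9.5790e+7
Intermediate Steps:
k = 350677/318990 (k = 350677*(1/318990) = 350677/318990 ≈ 1.0993)
j(c, Q) = 17 + c (j(c, Q) = c + 17 = 17 + c)
s(a, T) = -201 + T + 614*a (s(a, T) = T + (-201 + 614*a) = -201 + T + 614*a)
(s(121/(-255), -5 - 1*1) + k)*(-193098 + j(441, -261)) = ((-201 + (-5 - 1*1) + 614*(121/(-255))) + 350677/318990)*(-193098 + (17 + 441)) = ((-201 + (-5 - 1) + 614*(121*(-1/255))) + 350677/318990)*(-193098 + 458) = ((-201 - 6 + 614*(-121/255)) + 350677/318990)*(-192640) = ((-201 - 6 - 74294/255) + 350677/318990)*(-192640) = (-127079/255 + 350677/318990)*(-192640) = -539300101/1084566*(-192640) = 7420769389760/77469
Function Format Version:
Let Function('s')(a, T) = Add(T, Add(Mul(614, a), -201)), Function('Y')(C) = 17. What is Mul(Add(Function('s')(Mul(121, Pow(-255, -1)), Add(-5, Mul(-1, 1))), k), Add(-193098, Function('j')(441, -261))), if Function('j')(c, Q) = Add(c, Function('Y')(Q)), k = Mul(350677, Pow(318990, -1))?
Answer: Rational(7420769389760, 77469) ≈ 9.5790e+7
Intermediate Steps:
k = Rational(350677, 318990) (k = Mul(350677, Rational(1, 318990)) = Rational(350677, 318990) ≈ 1.0993)
Function('j')(c, Q) = Add(17, c) (Function('j')(c, Q) = Add(c, 17) = Add(17, c))
Function('s')(a, T) = Add(-201, T, Mul(614, a)) (Function('s')(a, T) = Add(T, Add(-201, Mul(614, a))) = Add(-201, T, Mul(614, a)))
Mul(Add(Function('s')(Mul(121, Pow(-255, -1)), Add(-5, Mul(-1, 1))), k), Add(-193098, Function('j')(441, -261))) = Mul(Add(Add(-201, Add(-5, Mul(-1, 1)), Mul(614, Mul(121, Pow(-255, -1)))), Rational(350677, 318990)), Add(-193098, Add(17, 441))) = Mul(Add(Add(-201, Add(-5, -1), Mul(614, Mul(121, Rational(-1, 255)))), Rational(350677, 318990)), Add(-193098, 458)) = Mul(Add(Add(-201, -6, Mul(614, Rational(-121, 255))), Rational(350677, 318990)), -192640) = Mul(Add(Add(-201, -6, Rational(-74294, 255)), Rational(350677, 318990)), -192640) = Mul(Add(Rational(-127079, 255), Rational(350677, 318990)), -192640) = Mul(Rational(-539300101, 1084566), -192640) = Rational(7420769389760, 77469)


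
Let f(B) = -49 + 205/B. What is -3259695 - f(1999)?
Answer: -6516032559/1999 ≈ -3.2596e+6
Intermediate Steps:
-3259695 - f(1999) = -3259695 - (-49 + 205/1999) = -3259695 - 1*(-97746/1999) = -3259695 + 97746/1999 = -6516032559/1999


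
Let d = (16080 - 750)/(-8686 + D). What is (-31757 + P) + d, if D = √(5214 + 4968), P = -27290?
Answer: -2227213546919/37718207 - 7665*√10182/37718207 ≈ -59049.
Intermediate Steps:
D = √10182 ≈ 100.91
d = 15330/(-8686 + √10182) (d = (16080 - 750)/(-8686 + √10182) = 15330/(-8686 + √10182) ≈ -1.7857)
(-31757 + P) + d = (-31757 - 27290) + (-66578190/37718207 - 7665*√10182/37718207) = -59047 + (-66578190/37718207 - 7665*√10182/37718207) = -2227213546919/37718207 - 7665*√10182/37718207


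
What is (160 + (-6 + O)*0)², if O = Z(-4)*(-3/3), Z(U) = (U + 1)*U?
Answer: 25600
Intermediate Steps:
Z(U) = U*(1 + U) (Z(U) = (1 + U)*U = U*(1 + U))
O = -12 (O = (-4*(1 - 4))*(-3/3) = (-4*(-3))*(-3*⅓) = 12*(-1) = -12)
(160 + (-6 + O)*0)² = (160 + (-6 - 12)*0)² = (160 - 18*0)² = (160 + 0)² = 160² = 25600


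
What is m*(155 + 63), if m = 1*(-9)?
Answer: -1962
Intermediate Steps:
m = -9
m*(155 + 63) = -9*(155 + 63) = -9*218 = -1962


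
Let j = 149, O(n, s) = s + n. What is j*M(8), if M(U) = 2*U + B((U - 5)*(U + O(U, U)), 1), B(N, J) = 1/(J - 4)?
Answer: 7003/3 ≈ 2334.3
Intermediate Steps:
O(n, s) = n + s
B(N, J) = 1/(-4 + J)
M(U) = -⅓ + 2*U (M(U) = 2*U + 1/(-4 + 1) = 2*U + 1/(-3) = 2*U - ⅓ = -⅓ + 2*U)
j*M(8) = 149*(-⅓ + 2*8) = 149*(-⅓ + 16) = 149*(47/3) = 7003/3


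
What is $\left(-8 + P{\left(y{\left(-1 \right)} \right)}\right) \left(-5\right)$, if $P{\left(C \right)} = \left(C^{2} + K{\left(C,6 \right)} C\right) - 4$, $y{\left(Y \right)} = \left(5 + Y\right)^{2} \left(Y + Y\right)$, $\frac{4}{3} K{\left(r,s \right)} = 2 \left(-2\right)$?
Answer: $-5540$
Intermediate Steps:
$K{\left(r,s \right)} = -3$ ($K{\left(r,s \right)} = \frac{3 \cdot 2 \left(-2\right)}{4} = \frac{3}{4} \left(-4\right) = -3$)
$y{\left(Y \right)} = 2 Y \left(5 + Y\right)^{2}$ ($y{\left(Y \right)} = \left(5 + Y\right)^{2} \cdot 2 Y = 2 Y \left(5 + Y\right)^{2}$)
$P{\left(C \right)} = -4 + C^{2} - 3 C$ ($P{\left(C \right)} = \left(C^{2} - 3 C\right) - 4 = -4 + C^{2} - 3 C$)
$\left(-8 + P{\left(y{\left(-1 \right)} \right)}\right) \left(-5\right) = \left(-8 - \left(4 - 4 \left(5 - 1\right)^{4} + 3 \cdot 2 \left(-1\right) \left(5 - 1\right)^{2}\right)\right) \left(-5\right) = \left(-8 - \left(4 - 1024 + 3 \cdot 2 \left(-1\right) 4^{2}\right)\right) \left(-5\right) = \left(-8 - \left(4 - 1024 + 3 \cdot 2 \left(-1\right) 16\right)\right) \left(-5\right) = \left(-8 - \left(-92 - 1024\right)\right) \left(-5\right) = \left(-8 + \left(-4 + 1024 + 96\right)\right) \left(-5\right) = \left(-8 + 1116\right) \left(-5\right) = 1108 \left(-5\right) = -5540$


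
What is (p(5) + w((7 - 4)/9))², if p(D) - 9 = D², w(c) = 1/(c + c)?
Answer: 5041/4 ≈ 1260.3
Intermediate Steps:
w(c) = 1/(2*c)
p(D) = 9 + D²
(p(5) + w((7 - 4)/9))² = ((9 + 5²) + 1/(2*(((7 - 4)/9))))² = ((9 + 25) + 1/(2*((3*(⅑)))))² = (34 + 1/(2*(⅓)))² = (34 + (½)*3)² = (34 + 3/2)² = (71/2)² = 5041/4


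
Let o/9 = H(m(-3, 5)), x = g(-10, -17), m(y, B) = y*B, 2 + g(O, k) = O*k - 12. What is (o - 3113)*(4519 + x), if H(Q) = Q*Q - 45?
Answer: -6979775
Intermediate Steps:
g(O, k) = -14 + O*k (g(O, k) = -2 + (O*k - 12) = -2 + (-12 + O*k) = -14 + O*k)
m(y, B) = B*y
x = 156 (x = -14 - 10*(-17) = -14 + 170 = 156)
H(Q) = -45 + Q² (H(Q) = Q² - 45 = -45 + Q²)
o = 1620 (o = 9*(-45 + (5*(-3))²) = 9*(-45 + (-15)²) = 9*(-45 + 225) = 9*180 = 1620)
(o - 3113)*(4519 + x) = (1620 - 3113)*(4519 + 156) = -1493*4675 = -6979775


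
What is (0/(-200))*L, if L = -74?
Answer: 0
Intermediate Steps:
(0/(-200))*L = (0/(-200))*(-74) = (0*(-1/200))*(-74) = 0*(-74) = 0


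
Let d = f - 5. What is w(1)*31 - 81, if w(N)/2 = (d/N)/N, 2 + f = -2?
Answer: -639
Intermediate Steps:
f = -4 (f = -2 - 2 = -4)
d = -9 (d = -4 - 5 = -9)
w(N) = -18/N² (w(N) = 2*((-9/N)/N) = 2*(-9/N²) = -18/N²)
w(1)*31 - 81 = -18/1²*31 - 81 = -18*1*31 - 81 = -18*31 - 81 = -558 - 81 = -639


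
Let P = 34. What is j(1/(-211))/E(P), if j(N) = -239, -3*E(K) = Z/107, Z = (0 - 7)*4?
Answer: -76719/28 ≈ -2740.0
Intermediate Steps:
Z = -28 (Z = -7*4 = -28)
E(K) = 28/321 (E(K) = -(-28)/(3*107) = -⅓*(-28/107) = 28/321)
j(1/(-211))/E(P) = -239/28/321 = -239*321/28 = -76719/28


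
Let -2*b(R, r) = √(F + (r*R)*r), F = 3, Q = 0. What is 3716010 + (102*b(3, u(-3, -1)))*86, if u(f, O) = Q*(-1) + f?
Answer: 3716010 - 4386*√30 ≈ 3.6920e+6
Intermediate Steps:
u(f, O) = f (u(f, O) = 0*(-1) + f = 0 + f = f)
b(R, r) = -√(3 + R*r²)/2 (b(R, r) = -√(3 + (r*R)*r)/2 = -√(3 + (R*r)*r)/2 = -√(3 + R*r²)/2)
3716010 + (102*b(3, u(-3, -1)))*86 = 3716010 + (102*(-√(3 + 3*(-3)²)/2))*86 = 3716010 + (102*(-√(3 + 3*9)/2))*86 = 3716010 + (102*(-√(3 + 27)/2))*86 = 3716010 + (102*(-√30/2))*86 = 3716010 - 51*√30*86 = 3716010 - 4386*√30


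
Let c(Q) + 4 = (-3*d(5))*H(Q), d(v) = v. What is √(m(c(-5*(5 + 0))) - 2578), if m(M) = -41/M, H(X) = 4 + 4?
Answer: I*√9908561/62 ≈ 50.771*I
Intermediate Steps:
H(X) = 8
c(Q) = -124 (c(Q) = -4 - 3*5*8 = -4 - 15*8 = -4 - 120 = -124)
√(m(c(-5*(5 + 0))) - 2578) = √(-41/(-124) - 2578) = √(-41*(-1/124) - 2578) = √(41/124 - 2578) = √(-319631/124) = I*√9908561/62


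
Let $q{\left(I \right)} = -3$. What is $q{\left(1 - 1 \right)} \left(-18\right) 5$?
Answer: $270$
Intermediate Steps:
$q{\left(1 - 1 \right)} \left(-18\right) 5 = \left(-3\right) \left(-18\right) 5 = 54 \cdot 5 = 270$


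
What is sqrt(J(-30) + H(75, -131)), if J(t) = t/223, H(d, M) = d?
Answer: 3*sqrt(413665)/223 ≈ 8.6525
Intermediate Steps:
J(t) = t/223 (J(t) = t*(1/223) = t/223)
sqrt(J(-30) + H(75, -131)) = sqrt((1/223)*(-30) + 75) = sqrt(-30/223 + 75) = sqrt(16695/223) = 3*sqrt(413665)/223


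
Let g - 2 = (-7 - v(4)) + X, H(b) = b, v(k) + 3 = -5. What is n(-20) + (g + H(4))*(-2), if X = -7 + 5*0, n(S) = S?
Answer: -20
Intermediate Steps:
v(k) = -8 (v(k) = -3 - 5 = -8)
X = -7 (X = -7 + 0 = -7)
g = -4 (g = 2 + ((-7 - 1*(-8)) - 7) = 2 + ((-7 + 8) - 7) = 2 + (1 - 7) = 2 - 6 = -4)
n(-20) + (g + H(4))*(-2) = -20 + (-4 + 4)*(-2) = -20 + 0*(-2) = -20 + 0 = -20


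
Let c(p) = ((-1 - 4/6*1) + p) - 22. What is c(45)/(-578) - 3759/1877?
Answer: -3319117/1627359 ≈ -2.0396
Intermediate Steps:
c(p) = -71/3 + p (c(p) = ((-1 - 4*⅙*1) + p) - 22 = ((-1 - ⅔*1) + p) - 22 = ((-1 - ⅔) + p) - 22 = (-5/3 + p) - 22 = -71/3 + p)
c(45)/(-578) - 3759/1877 = (-71/3 + 45)/(-578) - 3759/1877 = (64/3)*(-1/578) - 3759*1/1877 = -32/867 - 3759/1877 = -3319117/1627359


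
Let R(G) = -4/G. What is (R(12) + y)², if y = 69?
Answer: 42436/9 ≈ 4715.1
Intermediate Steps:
(R(12) + y)² = (-4/12 + 69)² = (-4*1/12 + 69)² = (-⅓ + 69)² = (206/3)² = 42436/9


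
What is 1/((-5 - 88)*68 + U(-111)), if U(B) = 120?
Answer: -1/6204 ≈ -0.00016119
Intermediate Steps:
1/((-5 - 88)*68 + U(-111)) = 1/((-5 - 88)*68 + 120) = 1/(-93*68 + 120) = 1/(-6324 + 120) = 1/(-6204) = -1/6204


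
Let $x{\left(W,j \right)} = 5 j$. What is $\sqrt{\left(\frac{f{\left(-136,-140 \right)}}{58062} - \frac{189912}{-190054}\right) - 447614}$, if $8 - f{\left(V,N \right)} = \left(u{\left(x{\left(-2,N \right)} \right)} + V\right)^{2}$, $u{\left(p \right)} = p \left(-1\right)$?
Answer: $\frac{i \sqrt{3406638391998002330040390}}{2758728837} \approx 669.04 i$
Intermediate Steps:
$u{\left(p \right)} = - p$
$f{\left(V,N \right)} = 8 - \left(V - 5 N\right)^{2}$ ($f{\left(V,N \right)} = 8 - \left(- 5 N + V\right)^{2} = 8 - \left(V - 5 N\right)^{2}$)
$\sqrt{\left(\frac{f{\left(-136,-140 \right)}}{58062} - \frac{189912}{-190054}\right) - 447614} = \sqrt{\left(\frac{8 - \left(\left(-1\right) \left(-136\right) + 5 \left(-140\right)\right)^{2}}{58062} - \frac{189912}{-190054}\right) - 447614} = \sqrt{\left(\left(8 - \left(136 - 700\right)^{2}\right) \frac{1}{58062} - - \frac{94956}{95027}\right) - 447614} = \sqrt{\left(\left(8 - \left(-564\right)^{2}\right) \frac{1}{58062} + \frac{94956}{95027}\right) - 447614} = \sqrt{\left(\left(8 - 318096\right) \frac{1}{58062} + \frac{94956}{95027}\right) - 447614} = \sqrt{\left(\left(-318088\right) \frac{1}{58062} + \frac{94956}{95027}\right) - 447614} = \sqrt{\left(- \frac{159044}{29031} + \frac{94956}{95027}\right) - 447614} = \sqrt{- \frac{12356806552}{2758728837} - 447614} = \sqrt{- \frac{1234858006451470}{2758728837}} = \frac{i \sqrt{3406638391998002330040390}}{2758728837}$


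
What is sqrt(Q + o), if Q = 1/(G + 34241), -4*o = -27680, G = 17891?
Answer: sqrt(4701699596553)/26066 ≈ 83.187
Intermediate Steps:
o = 6920 (o = -1/4*(-27680) = 6920)
Q = 1/52132 (Q = 1/(17891 + 34241) = 1/52132 ≈ 1.9182e-5)
sqrt(Q + o) = sqrt(1/52132 + 6920) = sqrt(360753441/52132) = sqrt(4701699596553)/26066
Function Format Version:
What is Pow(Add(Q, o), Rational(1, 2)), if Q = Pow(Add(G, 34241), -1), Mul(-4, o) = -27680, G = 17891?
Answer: Mul(Rational(1, 26066), Pow(4701699596553, Rational(1, 2))) ≈ 83.187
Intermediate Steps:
o = 6920 (o = Mul(Rational(-1, 4), -27680) = 6920)
Q = Rational(1, 52132) (Q = Pow(Add(17891, 34241), -1) = Pow(52132, -1) = Rational(1, 52132) ≈ 1.9182e-5)
Pow(Add(Q, o), Rational(1, 2)) = Pow(Add(Rational(1, 52132), 6920), Rational(1, 2)) = Pow(Rational(360753441, 52132), Rational(1, 2)) = Mul(Rational(1, 26066), Pow(4701699596553, Rational(1, 2)))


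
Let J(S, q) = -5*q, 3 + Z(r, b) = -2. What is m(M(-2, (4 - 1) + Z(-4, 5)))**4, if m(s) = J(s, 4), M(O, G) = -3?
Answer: 160000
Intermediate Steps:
Z(r, b) = -5 (Z(r, b) = -3 - 2 = -5)
m(s) = -20 (m(s) = -5*4 = -20)
m(M(-2, (4 - 1) + Z(-4, 5)))**4 = (-20)**4 = 160000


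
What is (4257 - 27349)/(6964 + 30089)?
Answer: -1004/1611 ≈ -0.62322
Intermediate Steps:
(4257 - 27349)/(6964 + 30089) = -23092/37053 = -23092*1/37053 = -1004/1611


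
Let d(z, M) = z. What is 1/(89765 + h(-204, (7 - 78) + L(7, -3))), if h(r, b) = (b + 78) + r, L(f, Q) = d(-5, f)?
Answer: 1/89563 ≈ 1.1165e-5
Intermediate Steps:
L(f, Q) = -5
h(r, b) = 78 + b + r (h(r, b) = (78 + b) + r = 78 + b + r)
1/(89765 + h(-204, (7 - 78) + L(7, -3))) = 1/(89765 + (78 + ((7 - 78) - 5) - 204)) = 1/(89765 + (78 + (-71 - 5) - 204)) = 1/(89765 + (78 - 76 - 204)) = 1/(89765 - 202) = 1/89563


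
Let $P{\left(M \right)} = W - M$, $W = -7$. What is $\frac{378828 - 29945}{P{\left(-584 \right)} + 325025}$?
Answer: $\frac{348883}{325602} \approx 1.0715$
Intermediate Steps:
$P{\left(M \right)} = -7 - M$
$\frac{378828 - 29945}{P{\left(-584 \right)} + 325025} = \frac{378828 - 29945}{\left(-7 - -584\right) + 325025} = \frac{348883}{\left(-7 + 584\right) + 325025} = \frac{348883}{577 + 325025} = \frac{348883}{325602}$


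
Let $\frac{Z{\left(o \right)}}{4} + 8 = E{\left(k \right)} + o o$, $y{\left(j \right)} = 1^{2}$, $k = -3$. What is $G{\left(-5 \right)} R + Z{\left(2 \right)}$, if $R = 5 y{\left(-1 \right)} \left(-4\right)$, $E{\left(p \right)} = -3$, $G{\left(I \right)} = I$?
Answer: $72$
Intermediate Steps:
$y{\left(j \right)} = 1$
$Z{\left(o \right)} = -44 + 4 o^{2}$ ($Z{\left(o \right)} = -32 + 4 \left(-3 + o o\right) = -32 + 4 \left(-3 + o^{2}\right) = -32 + \left(-12 + 4 o^{2}\right) = -44 + 4 o^{2}$)
$R = -20$ ($R = 5 \cdot 1 \left(-4\right) = 5 \left(-4\right) = -20$)
$G{\left(-5 \right)} R + Z{\left(2 \right)} = \left(-5\right) \left(-20\right) - \left(44 - 4 \cdot 2^{2}\right) = 100 + \left(-44 + 4 \cdot 4\right) = 100 + \left(-44 + 16\right) = 100 - 28 = 72$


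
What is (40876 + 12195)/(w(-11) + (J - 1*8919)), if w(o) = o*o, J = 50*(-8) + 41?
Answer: -53071/9157 ≈ -5.7957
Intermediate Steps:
J = -359 (J = -400 + 41 = -359)
w(o) = o²
(40876 + 12195)/(w(-11) + (J - 1*8919)) = (40876 + 12195)/((-11)² + (-359 - 1*8919)) = 53071/(121 + (-359 - 8919)) = 53071/(121 - 9278) = 53071/(-9157) = 53071*(-1/9157) = -53071/9157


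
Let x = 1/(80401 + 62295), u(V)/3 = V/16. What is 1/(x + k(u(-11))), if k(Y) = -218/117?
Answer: -16695432/31107611 ≈ -0.53670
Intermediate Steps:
u(V) = 3*V/16 (u(V) = 3*(V/16) = 3*V/16)
k(Y) = -218/117 (k(Y) = -218*1/117 = -218/117)
x = 1/142696 ≈ 7.0079e-6
1/(x + k(u(-11))) = 1/(1/142696 - 218/117) = 1/(-31107611/16695432) = -16695432/31107611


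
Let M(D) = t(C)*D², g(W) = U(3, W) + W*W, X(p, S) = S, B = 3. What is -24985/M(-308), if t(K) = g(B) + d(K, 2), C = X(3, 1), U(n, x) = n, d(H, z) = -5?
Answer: -24985/664048 ≈ -0.037625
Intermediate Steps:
g(W) = 3 + W² (g(W) = 3 + W*W = 3 + W²)
C = 1
t(K) = 7 (t(K) = (3 + 3²) - 5 = (3 + 9) - 5 = 12 - 5 = 7)
M(D) = 7*D²
-24985/M(-308) = -24985/(7*(-308)²) = -24985/(7*94864) = -24985/664048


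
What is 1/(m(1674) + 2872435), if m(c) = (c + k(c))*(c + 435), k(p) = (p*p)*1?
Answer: 1/5916402985 ≈ 1.6902e-10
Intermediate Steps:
k(p) = p² (k(p) = p²*1 = p²)
m(c) = (435 + c)*(c + c²) (m(c) = (c + c²)*(c + 435) = (c + c²)*(435 + c) = (435 + c)*(c + c²))
1/(m(1674) + 2872435) = 1/(1674*(435 + 1674² + 436*1674) + 2872435) = 1/(1674*(435 + 2802276 + 729864) + 2872435) = 1/(1674*3532575 + 2872435) = 1/(5913530550 + 2872435) = 1/5916402985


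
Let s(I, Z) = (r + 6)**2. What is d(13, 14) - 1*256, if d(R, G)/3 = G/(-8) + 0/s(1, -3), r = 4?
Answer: -1045/4 ≈ -261.25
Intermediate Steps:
s(I, Z) = 100 (s(I, Z) = (4 + 6)**2 = 10**2 = 100)
d(R, G) = -3*G/8 (d(R, G) = 3*(G/(-8) + 0/100) = 3*(G*(-1/8) + 0*(1/100)) = 3*(-G/8 + 0) = 3*(-G/8) = -3*G/8)
d(13, 14) - 1*256 = -3/8*14 - 1*256 = -21/4 - 256 = -1045/4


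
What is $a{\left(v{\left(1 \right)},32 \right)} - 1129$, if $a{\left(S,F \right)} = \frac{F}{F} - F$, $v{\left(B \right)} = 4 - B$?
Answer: $-1160$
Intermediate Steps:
$a{\left(S,F \right)} = 1 - F$
$a{\left(v{\left(1 \right)},32 \right)} - 1129 = \left(1 - 32\right) - 1129 = -31 - 1129 = -1160$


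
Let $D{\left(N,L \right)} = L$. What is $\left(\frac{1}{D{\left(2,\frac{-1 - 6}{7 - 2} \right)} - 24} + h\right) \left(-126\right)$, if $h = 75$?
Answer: $- \frac{1199520}{127} \approx -9445.0$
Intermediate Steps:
$\left(\frac{1}{D{\left(2,\frac{-1 - 6}{7 - 2} \right)} - 24} + h\right) \left(-126\right) = \left(\frac{1}{\frac{-1 - 6}{7 - 2} - 24} + 75\right) \left(-126\right) = \left(\frac{1}{- \frac{7}{5} - 24} + 75\right) \left(-126\right) = \left(\frac{1}{- \frac{127}{5}} + 75\right) \left(-126\right) = \left(- \frac{5}{127} + 75\right) \left(-126\right) = \frac{9520}{127} \left(-126\right) = - \frac{1199520}{127}$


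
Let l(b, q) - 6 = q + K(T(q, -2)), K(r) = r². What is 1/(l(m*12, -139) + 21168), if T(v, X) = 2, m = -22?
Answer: 1/21039 ≈ 4.7531e-5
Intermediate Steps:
l(b, q) = 10 + q (l(b, q) = 6 + (q + 2²) = 6 + (q + 4) = 6 + (4 + q) = 10 + q)
1/(l(m*12, -139) + 21168) = 1/((10 - 139) + 21168) = 1/(-129 + 21168) = 1/21039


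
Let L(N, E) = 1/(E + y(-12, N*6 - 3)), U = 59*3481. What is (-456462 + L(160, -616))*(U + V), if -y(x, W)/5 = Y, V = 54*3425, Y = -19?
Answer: -92826755865287/521 ≈ -1.7817e+11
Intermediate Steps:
V = 184950
U = 205379
y(x, W) = 95 (y(x, W) = -5*(-19) = 95)
L(N, E) = 1/(95 + E) (L(N, E) = 1/(E + 95) = 1/(95 + E))
(-456462 + L(160, -616))*(U + V) = (-456462 + 1/(95 - 616))*(205379 + 184950) = (-456462 + 1/(-521))*390329 = (-456462 - 1/521)*390329 = -237816703/521*390329 = -92826755865287/521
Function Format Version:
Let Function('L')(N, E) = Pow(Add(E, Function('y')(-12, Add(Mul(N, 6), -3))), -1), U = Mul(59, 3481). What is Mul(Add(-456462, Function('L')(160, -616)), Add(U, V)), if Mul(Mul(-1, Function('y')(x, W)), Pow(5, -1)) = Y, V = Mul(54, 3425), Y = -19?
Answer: Rational(-92826755865287, 521) ≈ -1.7817e+11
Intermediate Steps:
V = 184950
U = 205379
Function('y')(x, W) = 95 (Function('y')(x, W) = Mul(-5, -19) = 95)
Function('L')(N, E) = Pow(Add(95, E), -1) (Function('L')(N, E) = Pow(Add(E, 95), -1) = Pow(Add(95, E), -1))
Mul(Add(-456462, Function('L')(160, -616)), Add(U, V)) = Mul(Add(-456462, Pow(Add(95, -616), -1)), Add(205379, 184950)) = Mul(Add(-456462, Pow(-521, -1)), 390329) = Mul(Add(-456462, Rational(-1, 521)), 390329) = Mul(Rational(-237816703, 521), 390329) = Rational(-92826755865287, 521)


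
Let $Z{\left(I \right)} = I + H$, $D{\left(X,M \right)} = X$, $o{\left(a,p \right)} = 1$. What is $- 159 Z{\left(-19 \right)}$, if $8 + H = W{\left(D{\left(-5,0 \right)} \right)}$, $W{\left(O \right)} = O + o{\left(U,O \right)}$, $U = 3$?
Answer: $4929$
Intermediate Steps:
$W{\left(O \right)} = 1 + O$ ($W{\left(O \right)} = O + 1 = 1 + O$)
$H = -12$ ($H = -8 + \left(1 - 5\right) = -8 - 4 = -12$)
$Z{\left(I \right)} = -12 + I$ ($Z{\left(I \right)} = I - 12 = -12 + I$)
$- 159 Z{\left(-19 \right)} = - 159 \left(-12 - 19\right) = \left(-159\right) \left(-31\right) = 4929$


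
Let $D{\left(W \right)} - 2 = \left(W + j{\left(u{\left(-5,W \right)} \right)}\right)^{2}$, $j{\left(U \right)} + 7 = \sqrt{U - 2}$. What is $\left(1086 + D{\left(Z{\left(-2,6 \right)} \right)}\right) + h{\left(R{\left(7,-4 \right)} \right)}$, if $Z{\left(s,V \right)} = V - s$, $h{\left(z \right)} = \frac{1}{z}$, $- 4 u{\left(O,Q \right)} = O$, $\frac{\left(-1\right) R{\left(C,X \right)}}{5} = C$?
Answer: $\frac{152351}{140} + i \sqrt{3} \approx 1088.2 + 1.732 i$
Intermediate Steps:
$R{\left(C,X \right)} = - 5 C$
$u{\left(O,Q \right)} = - \frac{O}{4}$
$j{\left(U \right)} = -7 + \sqrt{-2 + U}$ ($j{\left(U \right)} = -7 + \sqrt{U - 2} = -7 + \sqrt{-2 + U}$)
$D{\left(W \right)} = 2 + \left(-7 + W + \frac{i \sqrt{3}}{2}\right)^{2}$ ($D{\left(W \right)} = 2 + \left(W - \left(7 - \sqrt{-2 - - \frac{5}{4}}\right)\right)^{2} = 2 + \left(W - \left(7 - \sqrt{-2 + \frac{5}{4}}\right)\right)^{2} = 2 + \left(W - \left(7 - \sqrt{- \frac{3}{4}}\right)\right)^{2} = 2 + \left(W - \left(7 - \frac{i \sqrt{3}}{2}\right)\right)^{2} = 2 + \left(-7 + W + \frac{i \sqrt{3}}{2}\right)^{2}$)
$\left(1086 + D{\left(Z{\left(-2,6 \right)} \right)}\right) + h{\left(R{\left(7,-4 \right)} \right)} = \left(1086 + \left(2 + \frac{\left(-14 + 2 \left(6 - -2\right) + i \sqrt{3}\right)^{2}}{4}\right)\right) + \frac{1}{\left(-5\right) 7} = \left(1086 + \left(2 + \frac{\left(-14 + 2 \left(6 + 2\right) + i \sqrt{3}\right)^{2}}{4}\right)\right) + \frac{1}{-35} = \left(1086 + \left(2 + \frac{\left(-14 + 2 \cdot 8 + i \sqrt{3}\right)^{2}}{4}\right)\right) - \frac{1}{35} = \left(1086 + \left(2 + \frac{\left(-14 + 16 + i \sqrt{3}\right)^{2}}{4}\right)\right) - \frac{1}{35} = \left(1086 + \left(2 + \frac{\left(2 + i \sqrt{3}\right)^{2}}{4}\right)\right) - \frac{1}{35} = \left(1088 + \frac{\left(2 + i \sqrt{3}\right)^{2}}{4}\right) - \frac{1}{35} = \frac{38079}{35} + \frac{\left(2 + i \sqrt{3}\right)^{2}}{4}$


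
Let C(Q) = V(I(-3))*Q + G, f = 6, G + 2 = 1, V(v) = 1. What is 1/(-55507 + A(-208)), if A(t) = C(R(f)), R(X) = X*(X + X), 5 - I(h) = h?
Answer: -1/55436 ≈ -1.8039e-5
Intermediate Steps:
I(h) = 5 - h
G = -1 (G = -2 + 1 = -1)
R(X) = 2*X² (R(X) = X*(2*X) = 2*X²)
C(Q) = -1 + Q (C(Q) = 1*Q - 1 = Q - 1 = -1 + Q)
A(t) = 71 (A(t) = -1 + 2*6² = -1 + 2*36 = -1 + 72 = 71)
1/(-55507 + A(-208)) = 1/(-55507 + 71) = 1/(-55436) = -1/55436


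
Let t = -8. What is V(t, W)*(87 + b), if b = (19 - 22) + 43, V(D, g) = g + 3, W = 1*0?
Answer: 381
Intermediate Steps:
W = 0
V(D, g) = 3 + g
b = 40 (b = -3 + 43 = 40)
V(t, W)*(87 + b) = (3 + 0)*(87 + 40) = 3*127 = 381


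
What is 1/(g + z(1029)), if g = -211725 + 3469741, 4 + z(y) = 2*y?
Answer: 1/3260070 ≈ 3.0674e-7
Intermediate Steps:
z(y) = -4 + 2*y
g = 3258016
1/(g + z(1029)) = 1/(3258016 + (-4 + 2*1029)) = 1/(3258016 + (-4 + 2058)) = 1/(3258016 + 2054) = 1/3260070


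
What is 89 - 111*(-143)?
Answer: 15962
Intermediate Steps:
89 - 111*(-143) = 89 + 15873 = 15962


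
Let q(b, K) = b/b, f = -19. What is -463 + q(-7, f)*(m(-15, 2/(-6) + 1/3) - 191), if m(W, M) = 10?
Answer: -644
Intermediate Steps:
q(b, K) = 1
-463 + q(-7, f)*(m(-15, 2/(-6) + 1/3) - 191) = -463 + 1*(10 - 191) = -463 + 1*(-181) = -463 - 181 = -644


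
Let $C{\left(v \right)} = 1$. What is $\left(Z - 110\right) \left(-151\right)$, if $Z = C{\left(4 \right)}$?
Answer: $16459$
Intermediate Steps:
$Z = 1$
$\left(Z - 110\right) \left(-151\right) = \left(1 - 110\right) \left(-151\right) = \left(-109\right) \left(-151\right) = 16459$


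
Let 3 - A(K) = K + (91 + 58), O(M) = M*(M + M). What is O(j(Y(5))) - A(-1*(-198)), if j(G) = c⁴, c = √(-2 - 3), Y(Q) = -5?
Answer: 1594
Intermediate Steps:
c = I*√5 (c = √(-5) = I*√5 ≈ 2.2361*I)
j(G) = 25 (j(G) = (I*√5)⁴ = 25)
O(M) = 2*M² (O(M) = M*(2*M) = 2*M²)
A(K) = -146 - K (A(K) = 3 - (K + (91 + 58)) = 3 - (K + 149) = 3 - (149 + K) = 3 + (-149 - K) = -146 - K)
O(j(Y(5))) - A(-1*(-198)) = 2*25² - (-146 - (-1)*(-198)) = 2*625 - (-146 - 1*198) = 1250 - (-146 - 198) = 1250 - 1*(-344) = 1250 + 344 = 1594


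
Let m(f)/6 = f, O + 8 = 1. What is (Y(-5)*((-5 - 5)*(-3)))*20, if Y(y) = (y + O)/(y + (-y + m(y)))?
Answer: 240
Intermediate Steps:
O = -7 (O = -8 + 1 = -7)
m(f) = 6*f
Y(y) = (-7 + y)/(6*y) (Y(y) = (y - 7)/(y + (-y + 6*y)) = (-7 + y)/(y + 5*y) = (-7 + y)/((6*y)) = (-7 + y)*(1/(6*y)) = (-7 + y)/(6*y))
(Y(-5)*((-5 - 5)*(-3)))*20 = (((1/6)*(-7 - 5)/(-5))*((-5 - 5)*(-3)))*20 = (((1/6)*(-1/5)*(-12))*(-10*(-3)))*20 = ((2/5)*30)*20 = 12*20 = 240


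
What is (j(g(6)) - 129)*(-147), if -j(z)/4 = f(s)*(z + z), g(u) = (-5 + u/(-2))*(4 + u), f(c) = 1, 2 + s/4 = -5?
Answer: -75117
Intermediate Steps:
s = -28 (s = -8 + 4*(-5) = -8 - 20 = -28)
g(u) = (-5 - u/2)*(4 + u) (g(u) = (-5 + u*(-1/2))*(4 + u) = (-5 - u/2)*(4 + u))
j(z) = -8*z (j(z) = -4*(z + z) = -4*2*z = -8*z)
(j(g(6)) - 129)*(-147) = (-8*(-20 - 7*6 - 1/2*6**2) - 129)*(-147) = (-8*(-20 - 42 - 1/2*36) - 129)*(-147) = (-8*(-20 - 42 - 18) - 129)*(-147) = (-8*(-80) - 129)*(-147) = (640 - 129)*(-147) = 511*(-147) = -75117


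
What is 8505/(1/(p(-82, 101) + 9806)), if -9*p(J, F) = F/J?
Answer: 6838897905/82 ≈ 8.3401e+7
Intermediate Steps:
p(J, F) = -F/(9*J)
8505/(1/(p(-82, 101) + 9806)) = 8505/(1/(-1/9*101/(-82) + 9806)) = 8505/(1/(-1/9*101*(-1/82) + 9806)) = 8505/(1/(101/738 + 9806)) = 8505/(1/(7236929/738)) = 8505/(738/7236929) = 8505*(7236929/738) = 6838897905/82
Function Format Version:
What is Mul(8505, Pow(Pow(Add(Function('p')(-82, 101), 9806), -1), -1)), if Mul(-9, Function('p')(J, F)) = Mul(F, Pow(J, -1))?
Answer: Rational(6838897905, 82) ≈ 8.3401e+7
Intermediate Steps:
Function('p')(J, F) = Mul(Rational(-1, 9), F, Pow(J, -1)) (Function('p')(J, F) = Mul(Rational(-1, 9), Mul(F, Pow(J, -1))) = Mul(Rational(-1, 9), F, Pow(J, -1)))
Mul(8505, Pow(Pow(Add(Function('p')(-82, 101), 9806), -1), -1)) = Mul(8505, Pow(Pow(Add(Mul(Rational(-1, 9), 101, Pow(-82, -1)), 9806), -1), -1)) = Mul(8505, Pow(Pow(Add(Mul(Rational(-1, 9), 101, Rational(-1, 82)), 9806), -1), -1)) = Mul(8505, Pow(Pow(Add(Rational(101, 738), 9806), -1), -1)) = Mul(8505, Pow(Pow(Rational(7236929, 738), -1), -1)) = Mul(8505, Pow(Rational(738, 7236929), -1)) = Mul(8505, Rational(7236929, 738)) = Rational(6838897905, 82)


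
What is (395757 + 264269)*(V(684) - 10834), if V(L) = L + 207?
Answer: -6562638518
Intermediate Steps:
V(L) = 207 + L
(395757 + 264269)*(V(684) - 10834) = (395757 + 264269)*((207 + 684) - 10834) = 660026*(891 - 10834) = 660026*(-9943) = -6562638518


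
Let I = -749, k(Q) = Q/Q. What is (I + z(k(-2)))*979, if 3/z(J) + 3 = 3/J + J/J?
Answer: -730334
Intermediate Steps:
k(Q) = 1
z(J) = 3/(-2 + 3/J) (z(J) = 3/(-3 + (3/J + J/J)) = 3/(-3 + (3/J + 1)) = 3/(-3 + (1 + 3/J)) = 3/(-2 + 3/J))
(I + z(k(-2)))*979 = (-749 - 3*1/(-3 + 2*1))*979 = (-749 - 3*1/(-3 + 2))*979 = (-749 - 3*1/(-1))*979 = (-749 - 3*1*(-1))*979 = (-749 + 3)*979 = -746*979 = -730334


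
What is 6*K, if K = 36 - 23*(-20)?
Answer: 2976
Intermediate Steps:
K = 496 (K = 36 + 460 = 496)
6*K = 6*496 = 2976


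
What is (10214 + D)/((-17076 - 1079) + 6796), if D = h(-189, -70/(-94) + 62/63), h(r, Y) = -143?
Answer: -10071/11359 ≈ -0.88661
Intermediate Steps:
D = -143
(10214 + D)/((-17076 - 1079) + 6796) = (10214 - 143)/((-17076 - 1079) + 6796) = 10071/(-18155 + 6796) = 10071/(-11359) = 10071*(-1/11359) = -10071/11359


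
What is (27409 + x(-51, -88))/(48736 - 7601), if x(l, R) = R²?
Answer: 35153/41135 ≈ 0.85458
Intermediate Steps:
(27409 + x(-51, -88))/(48736 - 7601) = (27409 + (-88)²)/(48736 - 7601) = (27409 + 7744)/41135 = 35153*(1/41135) = 35153/41135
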